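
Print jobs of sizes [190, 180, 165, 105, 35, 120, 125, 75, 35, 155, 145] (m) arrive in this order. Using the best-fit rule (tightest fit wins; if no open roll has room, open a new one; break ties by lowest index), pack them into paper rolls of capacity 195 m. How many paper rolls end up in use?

8

  190 → roll 1 (new)  [load 190/195]
  180 → roll 2 (new)  [load 180/195]
  165 → roll 3 (new)  [load 165/195]
  105 → roll 4 (new)  [load 105/195]
  35 → roll 4  [load 140/195]
  120 → roll 5 (new)  [load 120/195]
  125 → roll 6 (new)  [load 125/195]
  75 → roll 5  [load 195/195]
  35 → roll 4  [load 175/195]
  155 → roll 7 (new)  [load 155/195]
  145 → roll 8 (new)  [load 145/195]
8 paper rolls opened.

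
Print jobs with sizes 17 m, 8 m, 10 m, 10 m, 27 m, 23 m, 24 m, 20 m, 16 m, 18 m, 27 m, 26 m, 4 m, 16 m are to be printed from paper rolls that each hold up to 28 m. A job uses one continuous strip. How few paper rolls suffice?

10

Total = 27 + 27 + 26 + 24 + 23 + 20 + 18 + 17 + 16 + 16 + 10 + 10 + 8 + 4 = 246 m.
Lower bound: ⌈246/28⌉ = 9 paper rolls.
Also, 10 print jobs each exceed 14 m, and no two of those can share a roll, so at least 10 paper rolls are needed.
A packing using 10 paper rolls:
  roll 1: 27 = 27
  roll 2: 27 = 27
  roll 3: 26 = 26
  roll 4: 24 + 4 = 28
  roll 5: 23 = 23
  roll 6: 20 + 8 = 28
  roll 7: 18 + 10 = 28
  roll 8: 17 + 10 = 27
  roll 9: 16 = 16
  roll 10: 16 = 16
This matches the lower bound, so 10 is optimal.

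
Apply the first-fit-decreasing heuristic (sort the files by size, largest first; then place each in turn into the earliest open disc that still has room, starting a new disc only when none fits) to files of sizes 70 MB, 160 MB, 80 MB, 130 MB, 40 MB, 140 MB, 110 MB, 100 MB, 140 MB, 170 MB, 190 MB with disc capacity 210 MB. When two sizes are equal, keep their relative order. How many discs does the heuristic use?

7

Sorted descending: 190, 170, 160, 140, 140, 130, 110, 100, 80, 70, 40.
  190 → disc 1 (new)  [load 190/210]
  170 → disc 2 (new)  [load 170/210]
  160 → disc 3 (new)  [load 160/210]
  140 → disc 4 (new)  [load 140/210]
  140 → disc 5 (new)  [load 140/210]
  130 → disc 6 (new)  [load 130/210]
  110 → disc 7 (new)  [load 110/210]
  100 → disc 7  [load 210/210]
  80 → disc 6  [load 210/210]
  70 → disc 4  [load 210/210]
  40 → disc 2  [load 210/210]
7 discs opened.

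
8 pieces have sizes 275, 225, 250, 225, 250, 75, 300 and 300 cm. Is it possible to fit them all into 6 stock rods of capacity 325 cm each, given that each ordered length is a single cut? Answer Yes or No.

Total = 1900 cm; ⌈1900/325⌉ = 6.
7 pieces each exceed half the capacity and cannot share a stock rod, forcing at least 7 stock rods.
At least 7 stock rods are required, but only 6 are allowed.

No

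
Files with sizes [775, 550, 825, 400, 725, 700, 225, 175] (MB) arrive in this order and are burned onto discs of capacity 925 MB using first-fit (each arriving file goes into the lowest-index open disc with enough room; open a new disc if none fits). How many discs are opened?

  775 → disc 1 (new)  [load 775/925]
  550 → disc 2 (new)  [load 550/925]
  825 → disc 3 (new)  [load 825/925]
  400 → disc 4 (new)  [load 400/925]
  725 → disc 5 (new)  [load 725/925]
  700 → disc 6 (new)  [load 700/925]
  225 → disc 2  [load 775/925]
  175 → disc 4  [load 575/925]
6 discs opened.

6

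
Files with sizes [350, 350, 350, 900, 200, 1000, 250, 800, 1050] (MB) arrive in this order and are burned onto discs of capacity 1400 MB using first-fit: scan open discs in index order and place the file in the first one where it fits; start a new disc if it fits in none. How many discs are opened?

5

  350 → disc 1 (new)  [load 350/1400]
  350 → disc 1  [load 700/1400]
  350 → disc 1  [load 1050/1400]
  900 → disc 2 (new)  [load 900/1400]
  200 → disc 1  [load 1250/1400]
  1000 → disc 3 (new)  [load 1000/1400]
  250 → disc 2  [load 1150/1400]
  800 → disc 4 (new)  [load 800/1400]
  1050 → disc 5 (new)  [load 1050/1400]
5 discs opened.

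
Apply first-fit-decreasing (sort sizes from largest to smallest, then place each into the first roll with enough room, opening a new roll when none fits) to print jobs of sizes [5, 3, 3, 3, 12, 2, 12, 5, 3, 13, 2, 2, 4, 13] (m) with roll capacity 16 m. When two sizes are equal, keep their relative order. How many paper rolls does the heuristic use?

Sorted descending: 13, 13, 12, 12, 5, 5, 4, 3, 3, 3, 3, 2, 2, 2.
  13 → roll 1 (new)  [load 13/16]
  13 → roll 2 (new)  [load 13/16]
  12 → roll 3 (new)  [load 12/16]
  12 → roll 4 (new)  [load 12/16]
  5 → roll 5 (new)  [load 5/16]
  5 → roll 5  [load 10/16]
  4 → roll 3  [load 16/16]
  3 → roll 1  [load 16/16]
  3 → roll 2  [load 16/16]
  3 → roll 4  [load 15/16]
  3 → roll 5  [load 13/16]
  2 → roll 5  [load 15/16]
  2 → roll 6 (new)  [load 2/16]
  2 → roll 6  [load 4/16]
6 paper rolls opened.

6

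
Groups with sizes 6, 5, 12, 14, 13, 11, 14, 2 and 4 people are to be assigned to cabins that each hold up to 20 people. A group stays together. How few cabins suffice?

5

Total = 14 + 14 + 13 + 12 + 11 + 6 + 5 + 4 + 2 = 81 people.
Lower bound: ⌈81/20⌉ = 5 cabins.
A packing using 5 cabins:
  cabin 1: 14 + 6 = 20
  cabin 2: 14 + 5 = 19
  cabin 3: 13 + 4 + 2 = 19
  cabin 4: 12 = 12
  cabin 5: 11 = 11
This matches the lower bound, so 5 is optimal.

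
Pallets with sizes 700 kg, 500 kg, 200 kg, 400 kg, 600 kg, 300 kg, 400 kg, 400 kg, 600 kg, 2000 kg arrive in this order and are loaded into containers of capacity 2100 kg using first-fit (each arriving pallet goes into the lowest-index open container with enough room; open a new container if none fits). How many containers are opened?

3

  700 → container 1 (new)  [load 700/2100]
  500 → container 1  [load 1200/2100]
  200 → container 1  [load 1400/2100]
  400 → container 1  [load 1800/2100]
  600 → container 2 (new)  [load 600/2100]
  300 → container 1  [load 2100/2100]
  400 → container 2  [load 1000/2100]
  400 → container 2  [load 1400/2100]
  600 → container 2  [load 2000/2100]
  2000 → container 3 (new)  [load 2000/2100]
3 containers opened.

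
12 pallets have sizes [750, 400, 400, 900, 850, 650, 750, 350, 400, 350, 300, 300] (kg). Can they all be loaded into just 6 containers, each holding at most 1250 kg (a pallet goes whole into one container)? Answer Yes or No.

Yes

A valid assignment using 6 containers:
  container 1: 900 + 350 = 1250
  container 2: 850 + 400 = 1250
  container 3: 750 + 400 = 1150
  container 4: 750 + 400 = 1150
  container 5: 650 + 350 = 1000
  container 6: 300 + 300 = 600
Every load is within 1250 kg, so 6 containers suffice.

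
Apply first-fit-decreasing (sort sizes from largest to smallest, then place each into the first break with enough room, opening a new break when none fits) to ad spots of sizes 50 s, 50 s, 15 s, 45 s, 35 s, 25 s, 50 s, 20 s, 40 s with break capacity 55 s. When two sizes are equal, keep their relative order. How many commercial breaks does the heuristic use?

Sorted descending: 50, 50, 50, 45, 40, 35, 25, 20, 15.
  50 → break 1 (new)  [load 50/55]
  50 → break 2 (new)  [load 50/55]
  50 → break 3 (new)  [load 50/55]
  45 → break 4 (new)  [load 45/55]
  40 → break 5 (new)  [load 40/55]
  35 → break 6 (new)  [load 35/55]
  25 → break 7 (new)  [load 25/55]
  20 → break 6  [load 55/55]
  15 → break 5  [load 55/55]
7 commercial breaks opened.

7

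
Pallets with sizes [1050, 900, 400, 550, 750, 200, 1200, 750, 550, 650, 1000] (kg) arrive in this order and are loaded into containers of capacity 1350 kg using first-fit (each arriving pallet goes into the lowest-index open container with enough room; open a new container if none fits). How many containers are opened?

7

  1050 → container 1 (new)  [load 1050/1350]
  900 → container 2 (new)  [load 900/1350]
  400 → container 2  [load 1300/1350]
  550 → container 3 (new)  [load 550/1350]
  750 → container 3  [load 1300/1350]
  200 → container 1  [load 1250/1350]
  1200 → container 4 (new)  [load 1200/1350]
  750 → container 5 (new)  [load 750/1350]
  550 → container 5  [load 1300/1350]
  650 → container 6 (new)  [load 650/1350]
  1000 → container 7 (new)  [load 1000/1350]
7 containers opened.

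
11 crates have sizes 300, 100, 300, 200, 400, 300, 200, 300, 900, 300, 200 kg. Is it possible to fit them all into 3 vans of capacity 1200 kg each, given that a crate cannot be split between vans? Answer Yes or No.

Yes

A valid assignment using 3 vans:
  van 1: 900 + 300 = 1200
  van 2: 400 + 300 + 300 + 200 = 1200
  van 3: 300 + 300 + 200 + 200 + 100 = 1100
Every load is within 1200 kg, so 3 vans suffice.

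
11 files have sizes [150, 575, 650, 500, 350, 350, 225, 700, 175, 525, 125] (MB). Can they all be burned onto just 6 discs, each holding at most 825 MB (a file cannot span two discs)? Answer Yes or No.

Yes

A valid assignment using 6 discs:
  disc 1: 700 + 125 = 825
  disc 2: 650 + 175 = 825
  disc 3: 575 + 225 = 800
  disc 4: 525 + 150 = 675
  disc 5: 500 = 500
  disc 6: 350 + 350 = 700
Every load is within 825 MB, so 6 discs suffice.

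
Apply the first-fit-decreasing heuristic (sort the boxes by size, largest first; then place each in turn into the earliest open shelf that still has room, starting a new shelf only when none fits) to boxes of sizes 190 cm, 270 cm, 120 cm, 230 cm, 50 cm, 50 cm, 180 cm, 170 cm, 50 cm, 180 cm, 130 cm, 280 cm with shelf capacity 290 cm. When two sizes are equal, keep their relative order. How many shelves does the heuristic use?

8

Sorted descending: 280, 270, 230, 190, 180, 180, 170, 130, 120, 50, 50, 50.
  280 → shelf 1 (new)  [load 280/290]
  270 → shelf 2 (new)  [load 270/290]
  230 → shelf 3 (new)  [load 230/290]
  190 → shelf 4 (new)  [load 190/290]
  180 → shelf 5 (new)  [load 180/290]
  180 → shelf 6 (new)  [load 180/290]
  170 → shelf 7 (new)  [load 170/290]
  130 → shelf 8 (new)  [load 130/290]
  120 → shelf 7  [load 290/290]
  50 → shelf 3  [load 280/290]
  50 → shelf 4  [load 240/290]
  50 → shelf 4  [load 290/290]
8 shelves opened.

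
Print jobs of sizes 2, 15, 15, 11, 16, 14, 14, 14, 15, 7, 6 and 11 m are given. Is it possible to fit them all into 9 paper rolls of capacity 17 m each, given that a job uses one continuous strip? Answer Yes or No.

Total = 140 m; ⌈140/17⌉ = 9.
The bound of 9 does not rule out 9, but exhaustive search shows no assignment into 9 paper rolls of capacity 17 m exists — the minimum is 10.

No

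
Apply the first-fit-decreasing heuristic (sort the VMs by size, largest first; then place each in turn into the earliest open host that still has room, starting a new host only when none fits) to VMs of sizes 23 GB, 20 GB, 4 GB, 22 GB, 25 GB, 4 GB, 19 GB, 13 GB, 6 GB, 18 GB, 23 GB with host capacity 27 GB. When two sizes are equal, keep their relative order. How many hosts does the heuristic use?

Sorted descending: 25, 23, 23, 22, 20, 19, 18, 13, 6, 4, 4.
  25 → host 1 (new)  [load 25/27]
  23 → host 2 (new)  [load 23/27]
  23 → host 3 (new)  [load 23/27]
  22 → host 4 (new)  [load 22/27]
  20 → host 5 (new)  [load 20/27]
  19 → host 6 (new)  [load 19/27]
  18 → host 7 (new)  [load 18/27]
  13 → host 8 (new)  [load 13/27]
  6 → host 5  [load 26/27]
  4 → host 2  [load 27/27]
  4 → host 3  [load 27/27]
8 hosts opened.

8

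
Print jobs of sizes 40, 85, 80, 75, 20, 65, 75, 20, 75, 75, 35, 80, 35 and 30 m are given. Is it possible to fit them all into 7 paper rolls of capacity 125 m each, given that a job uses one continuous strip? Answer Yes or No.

Total = 790 m; ⌈790/125⌉ = 7.
8 print jobs each exceed half the capacity and cannot share a roll, forcing at least 8 paper rolls.
At least 8 paper rolls are required, but only 7 are allowed.

No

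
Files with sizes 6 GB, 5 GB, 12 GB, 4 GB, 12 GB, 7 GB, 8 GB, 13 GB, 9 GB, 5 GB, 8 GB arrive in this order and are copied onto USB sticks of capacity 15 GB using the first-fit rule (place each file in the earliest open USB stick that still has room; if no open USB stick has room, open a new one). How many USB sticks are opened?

  6 → USB stick 1 (new)  [load 6/15]
  5 → USB stick 1  [load 11/15]
  12 → USB stick 2 (new)  [load 12/15]
  4 → USB stick 1  [load 15/15]
  12 → USB stick 3 (new)  [load 12/15]
  7 → USB stick 4 (new)  [load 7/15]
  8 → USB stick 4  [load 15/15]
  13 → USB stick 5 (new)  [load 13/15]
  9 → USB stick 6 (new)  [load 9/15]
  5 → USB stick 6  [load 14/15]
  8 → USB stick 7 (new)  [load 8/15]
7 USB sticks opened.

7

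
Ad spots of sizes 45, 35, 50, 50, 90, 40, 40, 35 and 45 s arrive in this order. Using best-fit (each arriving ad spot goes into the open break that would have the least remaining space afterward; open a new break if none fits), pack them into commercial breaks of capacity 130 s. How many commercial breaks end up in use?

4

  45 → break 1 (new)  [load 45/130]
  35 → break 1  [load 80/130]
  50 → break 1  [load 130/130]
  50 → break 2 (new)  [load 50/130]
  90 → break 3 (new)  [load 90/130]
  40 → break 3  [load 130/130]
  40 → break 2  [load 90/130]
  35 → break 2  [load 125/130]
  45 → break 4 (new)  [load 45/130]
4 commercial breaks opened.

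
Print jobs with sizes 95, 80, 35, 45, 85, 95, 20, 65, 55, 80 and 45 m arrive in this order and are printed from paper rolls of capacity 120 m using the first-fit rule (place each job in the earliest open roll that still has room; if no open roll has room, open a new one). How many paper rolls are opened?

7

  95 → roll 1 (new)  [load 95/120]
  80 → roll 2 (new)  [load 80/120]
  35 → roll 2  [load 115/120]
  45 → roll 3 (new)  [load 45/120]
  85 → roll 4 (new)  [load 85/120]
  95 → roll 5 (new)  [load 95/120]
  20 → roll 1  [load 115/120]
  65 → roll 3  [load 110/120]
  55 → roll 6 (new)  [load 55/120]
  80 → roll 7 (new)  [load 80/120]
  45 → roll 6  [load 100/120]
7 paper rolls opened.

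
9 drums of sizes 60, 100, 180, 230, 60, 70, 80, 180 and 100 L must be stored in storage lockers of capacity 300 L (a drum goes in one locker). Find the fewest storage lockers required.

Total = 230 + 180 + 180 + 100 + 100 + 80 + 70 + 60 + 60 = 1060 L.
Lower bound: ⌈1060/300⌉ = 4 storage lockers.
A packing using 4 storage lockers:
  locker 1: 230 + 70 = 300
  locker 2: 180 + 100 = 280
  locker 3: 180 + 100 = 280
  locker 4: 80 + 60 + 60 = 200
This matches the lower bound, so 4 is optimal.

4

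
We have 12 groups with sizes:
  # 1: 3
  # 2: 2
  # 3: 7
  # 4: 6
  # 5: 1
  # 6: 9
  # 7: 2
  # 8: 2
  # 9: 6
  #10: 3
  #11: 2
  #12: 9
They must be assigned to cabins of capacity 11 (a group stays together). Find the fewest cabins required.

Total = 9 + 9 + 7 + 6 + 6 + 3 + 3 + 2 + 2 + 2 + 2 + 1 = 52.
Lower bound: ⌈52/11⌉ = 5 cabins.
A packing using 5 cabins:
  cabin 1: 9 + 2 = 11
  cabin 2: 9 + 2 = 11
  cabin 3: 7 + 3 + 1 = 11
  cabin 4: 6 + 3 + 2 = 11
  cabin 5: 6 + 2 = 8
This matches the lower bound, so 5 is optimal.

5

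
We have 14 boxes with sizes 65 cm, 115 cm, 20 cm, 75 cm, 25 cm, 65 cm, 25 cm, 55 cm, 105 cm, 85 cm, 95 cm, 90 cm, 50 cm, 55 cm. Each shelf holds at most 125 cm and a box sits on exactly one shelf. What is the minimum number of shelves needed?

Total = 115 + 105 + 95 + 90 + 85 + 75 + 65 + 65 + 55 + 55 + 50 + 25 + 25 + 20 = 925 cm.
Lower bound: ⌈925/125⌉ = 8 shelves.
A packing using 8 shelves:
  shelf 1: 115 = 115
  shelf 2: 105 + 20 = 125
  shelf 3: 95 + 25 = 120
  shelf 4: 90 + 25 = 115
  shelf 5: 85 = 85
  shelf 6: 75 + 50 = 125
  shelf 7: 65 + 55 = 120
  shelf 8: 65 + 55 = 120
This matches the lower bound, so 8 is optimal.

8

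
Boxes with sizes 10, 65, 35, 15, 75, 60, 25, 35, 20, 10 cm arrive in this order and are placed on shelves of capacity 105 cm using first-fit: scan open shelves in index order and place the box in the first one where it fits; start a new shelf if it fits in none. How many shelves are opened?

  10 → shelf 1 (new)  [load 10/105]
  65 → shelf 1  [load 75/105]
  35 → shelf 2 (new)  [load 35/105]
  15 → shelf 1  [load 90/105]
  75 → shelf 3 (new)  [load 75/105]
  60 → shelf 2  [load 95/105]
  25 → shelf 3  [load 100/105]
  35 → shelf 4 (new)  [load 35/105]
  20 → shelf 4  [load 55/105]
  10 → shelf 1  [load 100/105]
4 shelves opened.

4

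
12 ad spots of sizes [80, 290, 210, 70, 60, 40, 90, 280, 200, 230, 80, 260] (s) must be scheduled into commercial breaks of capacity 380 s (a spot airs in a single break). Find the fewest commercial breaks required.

6

Total = 290 + 280 + 260 + 230 + 210 + 200 + 90 + 80 + 80 + 70 + 60 + 40 = 1890 s.
Lower bound: ⌈1890/380⌉ = 5 commercial breaks.
Also, 6 ad spots each exceed 190 s, and no two of those can share a break, so at least 6 commercial breaks are needed.
A packing using 6 commercial breaks:
  break 1: 290 + 90 = 380
  break 2: 280 + 80 = 360
  break 3: 260 + 80 + 40 = 380
  break 4: 230 + 70 + 60 = 360
  break 5: 210 = 210
  break 6: 200 = 200
This matches the lower bound, so 6 is optimal.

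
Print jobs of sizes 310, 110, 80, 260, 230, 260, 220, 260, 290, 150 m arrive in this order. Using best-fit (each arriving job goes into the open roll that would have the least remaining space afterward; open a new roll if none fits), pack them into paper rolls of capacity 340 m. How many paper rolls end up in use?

  310 → roll 1 (new)  [load 310/340]
  110 → roll 2 (new)  [load 110/340]
  80 → roll 2  [load 190/340]
  260 → roll 3 (new)  [load 260/340]
  230 → roll 4 (new)  [load 230/340]
  260 → roll 5 (new)  [load 260/340]
  220 → roll 6 (new)  [load 220/340]
  260 → roll 7 (new)  [load 260/340]
  290 → roll 8 (new)  [load 290/340]
  150 → roll 2  [load 340/340]
8 paper rolls opened.

8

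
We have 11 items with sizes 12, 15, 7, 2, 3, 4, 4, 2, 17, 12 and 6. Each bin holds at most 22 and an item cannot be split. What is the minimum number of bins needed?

4

Total = 17 + 15 + 12 + 12 + 7 + 6 + 4 + 4 + 3 + 2 + 2 = 84.
Lower bound: ⌈84/22⌉ = 4 bins.
A packing using 4 bins:
  bin 1: 17 + 4 = 21
  bin 2: 15 + 7 = 22
  bin 3: 12 + 6 + 4 = 22
  bin 4: 12 + 3 + 2 + 2 = 19
This matches the lower bound, so 4 is optimal.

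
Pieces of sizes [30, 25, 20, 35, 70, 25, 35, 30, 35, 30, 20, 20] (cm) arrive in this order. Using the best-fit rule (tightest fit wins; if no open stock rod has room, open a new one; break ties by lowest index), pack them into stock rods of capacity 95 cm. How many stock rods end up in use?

4

  30 → stock rod 1 (new)  [load 30/95]
  25 → stock rod 1  [load 55/95]
  20 → stock rod 1  [load 75/95]
  35 → stock rod 2 (new)  [load 35/95]
  70 → stock rod 3 (new)  [load 70/95]
  25 → stock rod 3  [load 95/95]
  35 → stock rod 2  [load 70/95]
  30 → stock rod 4 (new)  [load 30/95]
  35 → stock rod 4  [load 65/95]
  30 → stock rod 4  [load 95/95]
  20 → stock rod 1  [load 95/95]
  20 → stock rod 2  [load 90/95]
4 stock rods opened.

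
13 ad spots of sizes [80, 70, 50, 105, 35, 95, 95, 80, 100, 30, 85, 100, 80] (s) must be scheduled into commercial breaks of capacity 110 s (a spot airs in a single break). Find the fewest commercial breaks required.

Total = 105 + 100 + 100 + 95 + 95 + 85 + 80 + 80 + 80 + 70 + 50 + 35 + 30 = 1005 s.
Lower bound: ⌈1005/110⌉ = 10 commercial breaks.
A packing using 11 commercial breaks:
  break 1: 105 = 105
  break 2: 100 = 100
  break 3: 100 = 100
  break 4: 95 = 95
  break 5: 95 = 95
  break 6: 85 = 85
  break 7: 80 + 30 = 110
  break 8: 80 = 80
  break 9: 80 = 80
  break 10: 70 + 35 = 105
  break 11: 50 = 50
No arrangement into 10 commercial breaks stays within capacity, so 11 is optimal.

11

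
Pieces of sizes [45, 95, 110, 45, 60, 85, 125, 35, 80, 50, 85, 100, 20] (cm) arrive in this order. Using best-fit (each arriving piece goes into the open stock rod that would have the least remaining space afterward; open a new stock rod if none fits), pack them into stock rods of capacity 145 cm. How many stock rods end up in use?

8

  45 → stock rod 1 (new)  [load 45/145]
  95 → stock rod 1  [load 140/145]
  110 → stock rod 2 (new)  [load 110/145]
  45 → stock rod 3 (new)  [load 45/145]
  60 → stock rod 3  [load 105/145]
  85 → stock rod 4 (new)  [load 85/145]
  125 → stock rod 5 (new)  [load 125/145]
  35 → stock rod 2  [load 145/145]
  80 → stock rod 6 (new)  [load 80/145]
  50 → stock rod 4  [load 135/145]
  85 → stock rod 7 (new)  [load 85/145]
  100 → stock rod 8 (new)  [load 100/145]
  20 → stock rod 5  [load 145/145]
8 stock rods opened.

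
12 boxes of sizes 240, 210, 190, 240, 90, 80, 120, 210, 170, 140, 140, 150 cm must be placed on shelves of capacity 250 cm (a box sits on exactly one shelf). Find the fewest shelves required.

Total = 240 + 240 + 210 + 210 + 190 + 170 + 150 + 140 + 140 + 120 + 90 + 80 = 1980 cm.
Lower bound: ⌈1980/250⌉ = 8 shelves.
Also, 9 boxes each exceed 125 cm, and no two of those can share a shelf, so at least 9 shelves are needed.
A packing using 10 shelves:
  shelf 1: 240 = 240
  shelf 2: 240 = 240
  shelf 3: 210 = 210
  shelf 4: 210 = 210
  shelf 5: 190 = 190
  shelf 6: 170 + 80 = 250
  shelf 7: 150 + 90 = 240
  shelf 8: 140 = 140
  shelf 9: 140 = 140
  shelf 10: 120 = 120
No arrangement into 9 shelves stays within capacity, so 10 is optimal.

10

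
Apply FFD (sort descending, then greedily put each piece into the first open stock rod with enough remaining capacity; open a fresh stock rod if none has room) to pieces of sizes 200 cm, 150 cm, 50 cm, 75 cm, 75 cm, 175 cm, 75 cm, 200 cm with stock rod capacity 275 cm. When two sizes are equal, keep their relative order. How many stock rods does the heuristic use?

Sorted descending: 200, 200, 175, 150, 75, 75, 75, 50.
  200 → stock rod 1 (new)  [load 200/275]
  200 → stock rod 2 (new)  [load 200/275]
  175 → stock rod 3 (new)  [load 175/275]
  150 → stock rod 4 (new)  [load 150/275]
  75 → stock rod 1  [load 275/275]
  75 → stock rod 2  [load 275/275]
  75 → stock rod 3  [load 250/275]
  50 → stock rod 4  [load 200/275]
4 stock rods opened.

4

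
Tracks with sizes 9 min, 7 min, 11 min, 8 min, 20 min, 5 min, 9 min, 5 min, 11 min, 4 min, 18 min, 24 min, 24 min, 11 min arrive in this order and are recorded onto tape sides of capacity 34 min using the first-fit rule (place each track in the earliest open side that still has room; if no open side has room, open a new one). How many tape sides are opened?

6

  9 → side 1 (new)  [load 9/34]
  7 → side 1  [load 16/34]
  11 → side 1  [load 27/34]
  8 → side 2 (new)  [load 8/34]
  20 → side 2  [load 28/34]
  5 → side 1  [load 32/34]
  9 → side 3 (new)  [load 9/34]
  5 → side 2  [load 33/34]
  11 → side 3  [load 20/34]
  4 → side 3  [load 24/34]
  18 → side 4 (new)  [load 18/34]
  24 → side 5 (new)  [load 24/34]
  24 → side 6 (new)  [load 24/34]
  11 → side 4  [load 29/34]
6 tape sides opened.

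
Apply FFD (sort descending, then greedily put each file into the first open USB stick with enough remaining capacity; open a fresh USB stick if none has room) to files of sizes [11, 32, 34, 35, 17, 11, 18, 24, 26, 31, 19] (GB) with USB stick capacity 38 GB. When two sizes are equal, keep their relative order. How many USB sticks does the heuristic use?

8

Sorted descending: 35, 34, 32, 31, 26, 24, 19, 18, 17, 11, 11.
  35 → USB stick 1 (new)  [load 35/38]
  34 → USB stick 2 (new)  [load 34/38]
  32 → USB stick 3 (new)  [load 32/38]
  31 → USB stick 4 (new)  [load 31/38]
  26 → USB stick 5 (new)  [load 26/38]
  24 → USB stick 6 (new)  [load 24/38]
  19 → USB stick 7 (new)  [load 19/38]
  18 → USB stick 7  [load 37/38]
  17 → USB stick 8 (new)  [load 17/38]
  11 → USB stick 5  [load 37/38]
  11 → USB stick 6  [load 35/38]
8 USB sticks opened.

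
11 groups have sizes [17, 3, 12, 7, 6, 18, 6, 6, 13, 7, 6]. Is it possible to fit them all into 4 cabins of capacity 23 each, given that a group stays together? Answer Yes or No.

No

Total = 101; ⌈101/23⌉ = 5.
At least 5 cabins are required, but only 4 are allowed.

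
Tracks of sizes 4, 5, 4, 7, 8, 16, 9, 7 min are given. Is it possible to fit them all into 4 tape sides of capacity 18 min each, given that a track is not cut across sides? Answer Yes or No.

A valid assignment using 4 tape sides:
  side 1: 16 = 16
  side 2: 9 + 8 = 17
  side 3: 7 + 7 + 4 = 18
  side 4: 5 + 4 = 9
Every load is within 18 min, so 4 tape sides suffice.

Yes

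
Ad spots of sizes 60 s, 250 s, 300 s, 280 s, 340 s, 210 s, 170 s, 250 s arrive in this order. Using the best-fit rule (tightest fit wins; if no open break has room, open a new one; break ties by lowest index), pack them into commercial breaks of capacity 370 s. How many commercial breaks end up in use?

  60 → break 1 (new)  [load 60/370]
  250 → break 1  [load 310/370]
  300 → break 2 (new)  [load 300/370]
  280 → break 3 (new)  [load 280/370]
  340 → break 4 (new)  [load 340/370]
  210 → break 5 (new)  [load 210/370]
  170 → break 6 (new)  [load 170/370]
  250 → break 7 (new)  [load 250/370]
7 commercial breaks opened.

7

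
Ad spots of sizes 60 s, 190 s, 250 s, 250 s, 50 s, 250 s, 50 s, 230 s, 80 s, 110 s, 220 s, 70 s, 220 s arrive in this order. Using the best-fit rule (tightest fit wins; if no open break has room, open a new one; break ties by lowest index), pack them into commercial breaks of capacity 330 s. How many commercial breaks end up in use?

  60 → break 1 (new)  [load 60/330]
  190 → break 1  [load 250/330]
  250 → break 2 (new)  [load 250/330]
  250 → break 3 (new)  [load 250/330]
  50 → break 1  [load 300/330]
  250 → break 4 (new)  [load 250/330]
  50 → break 2  [load 300/330]
  230 → break 5 (new)  [load 230/330]
  80 → break 3  [load 330/330]
  110 → break 6 (new)  [load 110/330]
  220 → break 6  [load 330/330]
  70 → break 4  [load 320/330]
  220 → break 7 (new)  [load 220/330]
7 commercial breaks opened.

7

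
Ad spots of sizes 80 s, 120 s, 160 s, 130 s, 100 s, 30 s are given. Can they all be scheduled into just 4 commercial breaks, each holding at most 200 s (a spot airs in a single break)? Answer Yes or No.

A valid assignment using 4 commercial breaks:
  break 1: 160 + 30 = 190
  break 2: 130 = 130
  break 3: 120 + 80 = 200
  break 4: 100 = 100
Every load is within 200 s, so 4 commercial breaks suffice.

Yes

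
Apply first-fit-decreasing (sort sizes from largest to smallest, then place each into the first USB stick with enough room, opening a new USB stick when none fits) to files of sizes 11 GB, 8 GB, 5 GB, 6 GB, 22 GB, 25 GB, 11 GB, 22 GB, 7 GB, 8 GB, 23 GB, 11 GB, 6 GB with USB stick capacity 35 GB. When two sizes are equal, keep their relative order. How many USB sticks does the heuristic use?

Sorted descending: 25, 23, 22, 22, 11, 11, 11, 8, 8, 7, 6, 6, 5.
  25 → USB stick 1 (new)  [load 25/35]
  23 → USB stick 2 (new)  [load 23/35]
  22 → USB stick 3 (new)  [load 22/35]
  22 → USB stick 4 (new)  [load 22/35]
  11 → USB stick 2  [load 34/35]
  11 → USB stick 3  [load 33/35]
  11 → USB stick 4  [load 33/35]
  8 → USB stick 1  [load 33/35]
  8 → USB stick 5 (new)  [load 8/35]
  7 → USB stick 5  [load 15/35]
  6 → USB stick 5  [load 21/35]
  6 → USB stick 5  [load 27/35]
  5 → USB stick 5  [load 32/35]
5 USB sticks opened.

5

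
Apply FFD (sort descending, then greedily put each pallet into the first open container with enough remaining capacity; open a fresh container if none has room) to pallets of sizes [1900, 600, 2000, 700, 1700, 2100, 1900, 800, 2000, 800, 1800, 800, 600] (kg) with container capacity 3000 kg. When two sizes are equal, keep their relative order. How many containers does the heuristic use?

7

Sorted descending: 2100, 2000, 2000, 1900, 1900, 1800, 1700, 800, 800, 800, 700, 600, 600.
  2100 → container 1 (new)  [load 2100/3000]
  2000 → container 2 (new)  [load 2000/3000]
  2000 → container 3 (new)  [load 2000/3000]
  1900 → container 4 (new)  [load 1900/3000]
  1900 → container 5 (new)  [load 1900/3000]
  1800 → container 6 (new)  [load 1800/3000]
  1700 → container 7 (new)  [load 1700/3000]
  800 → container 1  [load 2900/3000]
  800 → container 2  [load 2800/3000]
  800 → container 3  [load 2800/3000]
  700 → container 4  [load 2600/3000]
  600 → container 5  [load 2500/3000]
  600 → container 6  [load 2400/3000]
7 containers opened.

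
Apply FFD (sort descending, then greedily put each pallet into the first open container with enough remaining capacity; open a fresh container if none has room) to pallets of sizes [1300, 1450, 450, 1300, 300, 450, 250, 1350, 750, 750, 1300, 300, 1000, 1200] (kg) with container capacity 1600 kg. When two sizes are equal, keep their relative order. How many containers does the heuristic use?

Sorted descending: 1450, 1350, 1300, 1300, 1300, 1200, 1000, 750, 750, 450, 450, 300, 300, 250.
  1450 → container 1 (new)  [load 1450/1600]
  1350 → container 2 (new)  [load 1350/1600]
  1300 → container 3 (new)  [load 1300/1600]
  1300 → container 4 (new)  [load 1300/1600]
  1300 → container 5 (new)  [load 1300/1600]
  1200 → container 6 (new)  [load 1200/1600]
  1000 → container 7 (new)  [load 1000/1600]
  750 → container 8 (new)  [load 750/1600]
  750 → container 8  [load 1500/1600]
  450 → container 7  [load 1450/1600]
  450 → container 9 (new)  [load 450/1600]
  300 → container 3  [load 1600/1600]
  300 → container 4  [load 1600/1600]
  250 → container 2  [load 1600/1600]
9 containers opened.

9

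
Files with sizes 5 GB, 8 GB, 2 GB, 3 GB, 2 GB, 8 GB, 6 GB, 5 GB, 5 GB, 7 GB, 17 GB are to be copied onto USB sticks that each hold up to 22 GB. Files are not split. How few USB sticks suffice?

4

Total = 17 + 8 + 8 + 7 + 6 + 5 + 5 + 5 + 3 + 2 + 2 = 68 GB.
Lower bound: ⌈68/22⌉ = 4 USB sticks.
A packing using 4 USB sticks:
  USB stick 1: 17 + 5 = 22
  USB stick 2: 8 + 8 + 6 = 22
  USB stick 3: 7 + 5 + 5 + 3 + 2 = 22
  USB stick 4: 2 = 2
This matches the lower bound, so 4 is optimal.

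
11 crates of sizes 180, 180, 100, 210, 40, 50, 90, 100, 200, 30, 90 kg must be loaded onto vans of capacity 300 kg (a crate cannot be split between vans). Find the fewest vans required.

5

Total = 210 + 200 + 180 + 180 + 100 + 100 + 90 + 90 + 50 + 40 + 30 = 1270 kg.
Lower bound: ⌈1270/300⌉ = 5 vans.
A packing using 5 vans:
  van 1: 210 + 90 = 300
  van 2: 200 + 100 = 300
  van 3: 180 + 100 = 280
  van 4: 180 + 90 + 30 = 300
  van 5: 50 + 40 = 90
This matches the lower bound, so 5 is optimal.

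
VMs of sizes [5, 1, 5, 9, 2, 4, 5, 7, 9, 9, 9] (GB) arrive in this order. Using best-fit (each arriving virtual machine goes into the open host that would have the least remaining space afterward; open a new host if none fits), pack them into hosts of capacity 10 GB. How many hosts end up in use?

  5 → host 1 (new)  [load 5/10]
  1 → host 1  [load 6/10]
  5 → host 2 (new)  [load 5/10]
  9 → host 3 (new)  [load 9/10]
  2 → host 1  [load 8/10]
  4 → host 2  [load 9/10]
  5 → host 4 (new)  [load 5/10]
  7 → host 5 (new)  [load 7/10]
  9 → host 6 (new)  [load 9/10]
  9 → host 7 (new)  [load 9/10]
  9 → host 8 (new)  [load 9/10]
8 hosts opened.

8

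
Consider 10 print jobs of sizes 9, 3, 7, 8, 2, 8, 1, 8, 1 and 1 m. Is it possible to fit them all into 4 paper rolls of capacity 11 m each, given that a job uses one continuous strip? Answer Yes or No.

Total = 48 m; ⌈48/11⌉ = 5.
At least 5 paper rolls are required, but only 4 are allowed.

No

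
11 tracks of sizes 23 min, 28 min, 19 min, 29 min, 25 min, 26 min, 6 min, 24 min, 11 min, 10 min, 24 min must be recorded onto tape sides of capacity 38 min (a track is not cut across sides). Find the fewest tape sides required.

8

Total = 29 + 28 + 26 + 25 + 24 + 24 + 23 + 19 + 11 + 10 + 6 = 225 min.
Lower bound: ⌈225/38⌉ = 6 tape sides.
Also, 7 tracks each exceed 19 min, and no two of those can share a side, so at least 7 tape sides are needed.
A packing using 8 tape sides:
  side 1: 29 + 6 = 35
  side 2: 28 + 10 = 38
  side 3: 26 + 11 = 37
  side 4: 25 = 25
  side 5: 24 = 24
  side 6: 24 = 24
  side 7: 23 = 23
  side 8: 19 = 19
No arrangement into 7 tape sides stays within capacity, so 8 is optimal.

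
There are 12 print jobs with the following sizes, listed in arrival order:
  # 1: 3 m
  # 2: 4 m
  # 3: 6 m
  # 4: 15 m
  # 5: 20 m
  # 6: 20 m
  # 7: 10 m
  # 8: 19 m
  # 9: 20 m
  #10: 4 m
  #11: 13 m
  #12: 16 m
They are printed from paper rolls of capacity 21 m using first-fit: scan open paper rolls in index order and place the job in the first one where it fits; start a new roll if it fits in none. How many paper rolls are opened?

9

  3 → roll 1 (new)  [load 3/21]
  4 → roll 1  [load 7/21]
  6 → roll 1  [load 13/21]
  15 → roll 2 (new)  [load 15/21]
  20 → roll 3 (new)  [load 20/21]
  20 → roll 4 (new)  [load 20/21]
  10 → roll 5 (new)  [load 10/21]
  19 → roll 6 (new)  [load 19/21]
  20 → roll 7 (new)  [load 20/21]
  4 → roll 1  [load 17/21]
  13 → roll 8 (new)  [load 13/21]
  16 → roll 9 (new)  [load 16/21]
9 paper rolls opened.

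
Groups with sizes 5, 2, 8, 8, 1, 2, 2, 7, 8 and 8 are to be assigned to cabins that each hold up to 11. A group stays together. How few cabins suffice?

Total = 8 + 8 + 8 + 8 + 7 + 5 + 2 + 2 + 2 + 1 = 51.
Lower bound: ⌈51/11⌉ = 5 cabins.
A packing using 6 cabins:
  cabin 1: 8 + 2 + 1 = 11
  cabin 2: 8 + 2 = 10
  cabin 3: 8 + 2 = 10
  cabin 4: 8 = 8
  cabin 5: 7 = 7
  cabin 6: 5 = 5
No arrangement into 5 cabins stays within capacity, so 6 is optimal.

6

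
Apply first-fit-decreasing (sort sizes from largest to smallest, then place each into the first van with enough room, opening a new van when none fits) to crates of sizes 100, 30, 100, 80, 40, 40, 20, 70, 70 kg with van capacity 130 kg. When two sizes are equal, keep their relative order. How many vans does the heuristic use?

Sorted descending: 100, 100, 80, 70, 70, 40, 40, 30, 20.
  100 → van 1 (new)  [load 100/130]
  100 → van 2 (new)  [load 100/130]
  80 → van 3 (new)  [load 80/130]
  70 → van 4 (new)  [load 70/130]
  70 → van 5 (new)  [load 70/130]
  40 → van 3  [load 120/130]
  40 → van 4  [load 110/130]
  30 → van 1  [load 130/130]
  20 → van 2  [load 120/130]
5 vans opened.

5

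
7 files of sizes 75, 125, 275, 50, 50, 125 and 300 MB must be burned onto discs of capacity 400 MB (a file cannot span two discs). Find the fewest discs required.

Total = 300 + 275 + 125 + 125 + 75 + 50 + 50 = 1000 MB.
Lower bound: ⌈1000/400⌉ = 3 discs.
A packing using 3 discs:
  disc 1: 300 + 75 = 375
  disc 2: 275 + 125 = 400
  disc 3: 125 + 50 + 50 = 225
This matches the lower bound, so 3 is optimal.

3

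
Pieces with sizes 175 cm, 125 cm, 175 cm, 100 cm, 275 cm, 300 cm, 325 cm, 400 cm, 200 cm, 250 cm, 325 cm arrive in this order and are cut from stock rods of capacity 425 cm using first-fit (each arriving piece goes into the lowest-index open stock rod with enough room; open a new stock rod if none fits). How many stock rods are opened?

  175 → stock rod 1 (new)  [load 175/425]
  125 → stock rod 1  [load 300/425]
  175 → stock rod 2 (new)  [load 175/425]
  100 → stock rod 1  [load 400/425]
  275 → stock rod 3 (new)  [load 275/425]
  300 → stock rod 4 (new)  [load 300/425]
  325 → stock rod 5 (new)  [load 325/425]
  400 → stock rod 6 (new)  [load 400/425]
  200 → stock rod 2  [load 375/425]
  250 → stock rod 7 (new)  [load 250/425]
  325 → stock rod 8 (new)  [load 325/425]
8 stock rods opened.

8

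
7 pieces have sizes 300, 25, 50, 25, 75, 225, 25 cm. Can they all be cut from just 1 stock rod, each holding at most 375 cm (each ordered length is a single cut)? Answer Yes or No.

No

Total = 725 cm; ⌈725/375⌉ = 2.
At least 2 stock rods are required, but only 1 is allowed.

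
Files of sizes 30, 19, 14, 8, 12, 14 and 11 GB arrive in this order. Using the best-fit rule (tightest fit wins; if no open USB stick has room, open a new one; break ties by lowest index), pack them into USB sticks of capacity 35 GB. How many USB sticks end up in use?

4

  30 → USB stick 1 (new)  [load 30/35]
  19 → USB stick 2 (new)  [load 19/35]
  14 → USB stick 2  [load 33/35]
  8 → USB stick 3 (new)  [load 8/35]
  12 → USB stick 3  [load 20/35]
  14 → USB stick 3  [load 34/35]
  11 → USB stick 4 (new)  [load 11/35]
4 USB sticks opened.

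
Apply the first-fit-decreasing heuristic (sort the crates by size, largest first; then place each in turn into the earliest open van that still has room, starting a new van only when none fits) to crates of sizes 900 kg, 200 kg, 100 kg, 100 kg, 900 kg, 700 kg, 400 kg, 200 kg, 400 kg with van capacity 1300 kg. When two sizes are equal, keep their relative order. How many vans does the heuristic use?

Sorted descending: 900, 900, 700, 400, 400, 200, 200, 100, 100.
  900 → van 1 (new)  [load 900/1300]
  900 → van 2 (new)  [load 900/1300]
  700 → van 3 (new)  [load 700/1300]
  400 → van 1  [load 1300/1300]
  400 → van 2  [load 1300/1300]
  200 → van 3  [load 900/1300]
  200 → van 3  [load 1100/1300]
  100 → van 3  [load 1200/1300]
  100 → van 3  [load 1300/1300]
3 vans opened.

3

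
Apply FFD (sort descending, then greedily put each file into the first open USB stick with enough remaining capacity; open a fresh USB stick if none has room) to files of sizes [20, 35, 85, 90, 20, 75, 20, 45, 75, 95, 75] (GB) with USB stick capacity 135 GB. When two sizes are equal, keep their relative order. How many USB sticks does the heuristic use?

6

Sorted descending: 95, 90, 85, 75, 75, 75, 45, 35, 20, 20, 20.
  95 → USB stick 1 (new)  [load 95/135]
  90 → USB stick 2 (new)  [load 90/135]
  85 → USB stick 3 (new)  [load 85/135]
  75 → USB stick 4 (new)  [load 75/135]
  75 → USB stick 5 (new)  [load 75/135]
  75 → USB stick 6 (new)  [load 75/135]
  45 → USB stick 2  [load 135/135]
  35 → USB stick 1  [load 130/135]
  20 → USB stick 3  [load 105/135]
  20 → USB stick 3  [load 125/135]
  20 → USB stick 4  [load 95/135]
6 USB sticks opened.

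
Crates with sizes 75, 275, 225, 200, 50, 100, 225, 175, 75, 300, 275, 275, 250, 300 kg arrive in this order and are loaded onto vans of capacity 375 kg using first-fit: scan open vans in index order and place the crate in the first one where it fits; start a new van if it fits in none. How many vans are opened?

9

  75 → van 1 (new)  [load 75/375]
  275 → van 1  [load 350/375]
  225 → van 2 (new)  [load 225/375]
  200 → van 3 (new)  [load 200/375]
  50 → van 2  [load 275/375]
  100 → van 2  [load 375/375]
  225 → van 4 (new)  [load 225/375]
  175 → van 3  [load 375/375]
  75 → van 4  [load 300/375]
  300 → van 5 (new)  [load 300/375]
  275 → van 6 (new)  [load 275/375]
  275 → van 7 (new)  [load 275/375]
  250 → van 8 (new)  [load 250/375]
  300 → van 9 (new)  [load 300/375]
9 vans opened.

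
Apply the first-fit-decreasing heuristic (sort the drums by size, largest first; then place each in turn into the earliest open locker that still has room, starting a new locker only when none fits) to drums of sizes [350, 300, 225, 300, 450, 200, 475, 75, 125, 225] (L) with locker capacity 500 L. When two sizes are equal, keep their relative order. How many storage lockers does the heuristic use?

6

Sorted descending: 475, 450, 350, 300, 300, 225, 225, 200, 125, 75.
  475 → locker 1 (new)  [load 475/500]
  450 → locker 2 (new)  [load 450/500]
  350 → locker 3 (new)  [load 350/500]
  300 → locker 4 (new)  [load 300/500]
  300 → locker 5 (new)  [load 300/500]
  225 → locker 6 (new)  [load 225/500]
  225 → locker 6  [load 450/500]
  200 → locker 4  [load 500/500]
  125 → locker 3  [load 475/500]
  75 → locker 5  [load 375/500]
6 storage lockers opened.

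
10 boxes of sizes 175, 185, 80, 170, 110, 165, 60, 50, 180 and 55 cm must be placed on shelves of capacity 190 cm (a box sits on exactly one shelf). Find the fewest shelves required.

7

Total = 185 + 180 + 175 + 170 + 165 + 110 + 80 + 60 + 55 + 50 = 1230 cm.
Lower bound: ⌈1230/190⌉ = 7 shelves.
A packing using 7 shelves:
  shelf 1: 185 = 185
  shelf 2: 180 = 180
  shelf 3: 175 = 175
  shelf 4: 170 = 170
  shelf 5: 165 = 165
  shelf 6: 110 + 80 = 190
  shelf 7: 60 + 55 + 50 = 165
This matches the lower bound, so 7 is optimal.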